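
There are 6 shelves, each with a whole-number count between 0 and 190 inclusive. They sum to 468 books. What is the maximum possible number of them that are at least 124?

3

With k values at 124 or above and the rest at least 0, the sum is at least 0 + 124k.
Since the sum is 468, we need 124k ≤ 468, i.e. k ≤ 3.
k = 3 is achieved by 3 values at 124 and 3 at 0, total 372; add 96 to one value (staying below 124) to reach 468.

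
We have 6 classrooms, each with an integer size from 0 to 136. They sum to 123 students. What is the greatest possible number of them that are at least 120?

With k values at 120 or above and the rest at least 0, the sum is at least 0 + 120k.
Since the sum is 123, we need 120k ≤ 123, i.e. k ≤ 1.
k = 1 is achieved by 1 value at 120 and 5 at 0, total 120; add 3 to one value (staying below 120) to reach 123.

1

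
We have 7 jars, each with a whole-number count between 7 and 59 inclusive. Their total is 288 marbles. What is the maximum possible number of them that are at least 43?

6

Suppose k of them are at least 43. Those contribute at least 43 each and the other 7 − k at least 7 each.
So the total is at least 43k + 7(7 − k) = 49 + 36k. This must be ≤ 288, giving k ≤ 6.
k = 6 is achieved by 6 values at 43 and 1 at 7, total 265; add 23 to one value (staying below 43) to reach 288.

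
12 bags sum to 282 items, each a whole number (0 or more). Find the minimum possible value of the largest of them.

The average is 282/12 > 23, so not all 12 can be 23 or less; the largest is ≥ 24.
Taking 6 copies of 23 and 6 copies of 24 gives exactly 282, so 24 is attained.

24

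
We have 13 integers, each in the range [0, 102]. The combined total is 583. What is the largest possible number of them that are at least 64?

9

If k of the values are ≥ 64, the total is ≥ 64k + 0(13 − k).
Setting 64k + 0(13 − k) ≤ 583 gives 64k ≤ 583, so k ≤ 9.
k = 9 is achieved by 9 values at 64 and 4 at 0, total 576; add 7 to one value (staying below 64) to reach 583.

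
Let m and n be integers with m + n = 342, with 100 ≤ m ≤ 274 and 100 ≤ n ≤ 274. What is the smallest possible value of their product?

24200

Since m + n is fixed, pushing one of them to its bound minimizes the product.
The extreme feasible split is m = 100, n = 242, giving mn = 24200.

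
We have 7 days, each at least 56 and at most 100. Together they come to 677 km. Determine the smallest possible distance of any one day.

77

To make one day as small as possible, make the other 6 as large as possible.
The other 6 contribute at most 6 × 100 = 600, leaving at least 677 − 600 = 77.
Since 77 ≥ 56, this is achievable: one at 77 and 6 at 100.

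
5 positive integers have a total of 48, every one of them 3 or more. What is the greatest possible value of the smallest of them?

The average is 48/5 < 10, so some value is ≤ 9.
Equality holds with 2 values of 9 and 3 values of 10.

9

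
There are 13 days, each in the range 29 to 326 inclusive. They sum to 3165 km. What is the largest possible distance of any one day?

To make one day as large as possible, make the other 12 as small as possible.
The other 12 contribute at least 12 × 29 = 348, leaving at most 3165 − 348 = 2817.
But each day is capped at 326, so the maximum is 326.
Achievable: one at 326 and the other 12 totalling 2839, which fits since 12 × 29 ≤ 2839 ≤ 12 × 326.

326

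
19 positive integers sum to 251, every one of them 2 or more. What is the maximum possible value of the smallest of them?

13

The average is 251/19 < 14, so some value is ≤ 13.
Achievable: 15 of them at 13 and 4 at 14 total 251.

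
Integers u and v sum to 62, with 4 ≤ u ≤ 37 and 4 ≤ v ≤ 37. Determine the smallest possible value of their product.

925

uv = u(62 − u) is concave in u, so over [25, 37] it is minimized at an endpoint.
At the endpoint u = 25, v = 62 − 25 = 37, so uv = 25 × 37 = 925.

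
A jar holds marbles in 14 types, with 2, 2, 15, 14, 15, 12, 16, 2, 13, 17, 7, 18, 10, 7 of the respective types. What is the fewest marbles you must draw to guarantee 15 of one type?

140

In the worst case you take as many as possible of each type without reaching 15: 2 + 2 + 14 + 14 + 14 + 12 + 14 + 2 + 13 + 14 + 7 + 14 + 10 + 7 = 139.
The next one must give 15 of some type, so 139 + 1 = 140.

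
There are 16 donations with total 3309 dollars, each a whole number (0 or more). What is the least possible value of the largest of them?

207

If every one of the 16 were at most 206, the total would be at most 16 × 206 = 3296 < 3309.
Achievable: 13 of them at 207 and 3 at 206 total 3309.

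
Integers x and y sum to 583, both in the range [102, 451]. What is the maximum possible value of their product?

xy = x(583 − x) is maximized when x is as near 583/2 as the bounds allow.
Taking x = 291 and y = 292 (both in [102, 451]) gives xy = 84972.

84972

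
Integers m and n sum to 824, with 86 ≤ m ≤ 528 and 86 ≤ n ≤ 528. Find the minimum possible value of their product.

156288

For a fixed sum, mn is smallest when m and n are as far apart as possible.
The extreme feasible split is m = 296, n = 528, giving mn = 156288.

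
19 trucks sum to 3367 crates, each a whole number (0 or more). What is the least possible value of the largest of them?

178

The average is 3367/19 > 177, so not all 19 can be 177 or less; the largest is ≥ 178.
Achievable: 4 of them at 178 and 15 at 177 total 3367.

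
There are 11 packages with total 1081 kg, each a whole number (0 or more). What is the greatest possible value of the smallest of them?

If every one of the 11 were at least 99, the total would be at least 11 × 99 = 1089 > 1081.
Taking 8 copies of 98 and 3 copies of 99 gives exactly 1081, so 98 is attained.

98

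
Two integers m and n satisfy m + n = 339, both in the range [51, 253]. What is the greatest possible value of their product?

28730

mn = m(339 − m) is maximized when m is as near 339/2 as the bounds allow.
Taking m = 169 and n = 170 (both in [51, 253]) gives mn = 28730.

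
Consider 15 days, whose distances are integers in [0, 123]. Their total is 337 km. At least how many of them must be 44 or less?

If only k of them are at most 44, the other 15 − k are at least 45, so the total is at least (15 − k)·45 + k·0.
This is ≤ 337, so (15 − k)·45 + 0k ≤ 337, which gives k ≥ 8.
Exactly 8 works: 8 values at 0 and 7 at 45 total 315; raise one of the low values by 22 (still ≤ 44) to hit 337.

8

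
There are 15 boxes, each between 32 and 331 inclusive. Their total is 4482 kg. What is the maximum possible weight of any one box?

331

To make one box as large as possible, make the other 14 as small as possible.
The other 14 contribute at least 14 × 32 = 448, leaving at most 4482 − 448 = 4034.
But each box is capped at 331, so the maximum is 331.
Achievable: one at 331 and the other 14 totalling 4151, which fits since 14 × 32 ≤ 4151 ≤ 14 × 331.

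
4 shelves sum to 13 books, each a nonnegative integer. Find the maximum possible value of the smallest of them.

3

The 4 values sum to 13, so their minimum is at most ⌊13/4⌋ = 3.
Equality holds with 3 values of 3 and 1 value of 4.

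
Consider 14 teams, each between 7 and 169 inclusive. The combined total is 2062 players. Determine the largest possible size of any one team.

169

To make one team as large as possible, make the other 13 as small as possible.
The other 13 contribute at least 13 × 7 = 91, leaving at most 2062 − 91 = 1971.
But each team is capped at 169, so the maximum is 169.
Achievable: one at 169 and the other 13 totalling 1893, which fits since 13 × 7 ≤ 1893 ≤ 13 × 169.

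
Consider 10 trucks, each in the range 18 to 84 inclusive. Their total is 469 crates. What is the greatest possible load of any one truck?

Maximizing one value means minimizing the remaining 9.
The other 9 contribute at least 9 × 18 = 162, leaving at most 469 − 162 = 307.
But each truck is capped at 84, so the maximum is 84.
Achievable: one at 84 and the other 9 totalling 385, which fits since 9 × 18 ≤ 385 ≤ 9 × 84.

84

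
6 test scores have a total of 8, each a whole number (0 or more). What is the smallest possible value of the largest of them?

If every one of the 6 were at most 1, the total would be at most 6 × 1 = 6 < 8.
Taking 4 copies of 1 and 2 copies of 2 gives exactly 8, so 2 is attained.

2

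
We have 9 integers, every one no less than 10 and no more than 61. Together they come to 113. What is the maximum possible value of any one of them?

33

To make one integer as large as possible, make the other 8 as small as possible.
The other 8 contribute at least 8 × 10 = 80, leaving at most 113 − 80 = 33.
Since 33 ≤ 61, this is achievable: one at 33 and 8 at 10.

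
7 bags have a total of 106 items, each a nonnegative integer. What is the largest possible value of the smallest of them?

The 7 values sum to 106, so their minimum is at most ⌊106/7⌋ = 15.
Achievable: 6 of them at 15 and 1 at 16 total 106.

15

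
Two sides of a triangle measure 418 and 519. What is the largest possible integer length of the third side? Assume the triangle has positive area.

936

The third side must be less than 418 + 519 = 937.
The largest integer below 937 is 936.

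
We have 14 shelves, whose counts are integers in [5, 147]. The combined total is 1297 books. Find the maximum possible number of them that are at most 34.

6

Suppose k of them are at most 34. Those contribute at most 34 each and the rest at most 147 each.
So the total is at most 34k + 147(14 − k) = 2058 − 113k. This must still be ≥ 1297, so k ≤ 6.
k = 6 is achieved by 6 values at 34 and 8 at 147, total 1380; lower one of the 147's by 83 (still > 34) to reach 1297.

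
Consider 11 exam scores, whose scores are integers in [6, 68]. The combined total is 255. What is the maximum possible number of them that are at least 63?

3

With k values at 63 or above and the rest at least 6, the sum is at least 66 + 57k.
Since the sum is 255, we need 57k ≤ 189, i.e. k ≤ 3.
k = 3 is achieved by 3 values at 63 and 8 at 6, total 237; add 18 to one value (staying below 63) to reach 255.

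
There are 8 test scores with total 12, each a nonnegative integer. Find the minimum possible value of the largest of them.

2

If every one of the 8 were at most 1, the total would be at most 8 × 1 = 8 < 12.
Achievable: 4 of them at 2 and 4 at 1 total 12.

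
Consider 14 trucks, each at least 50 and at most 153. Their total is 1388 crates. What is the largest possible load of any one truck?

153

To make one truck as large as possible, make the other 13 as small as possible.
The other 13 contribute at least 13 × 50 = 650, leaving at most 1388 − 650 = 738.
But each truck is capped at 153, so the maximum is 153.
Achievable: one at 153 and the other 13 totalling 1235, which fits since 13 × 50 ≤ 1235 ≤ 13 × 153.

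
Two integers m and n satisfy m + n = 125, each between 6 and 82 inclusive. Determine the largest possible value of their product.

3906

mn = m(125 − m) is maximized when m is as near 125/2 as the bounds allow.
Taking m = 62 and n = 63 (both in [6, 82]) gives mn = 3906.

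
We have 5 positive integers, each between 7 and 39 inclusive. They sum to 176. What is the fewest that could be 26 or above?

4

Suppose at most 5 − j of them reach 26; then j values are ≤ 25 and the rest ≤ 39.
The total is then ≤ 25·j + 39·(5 − j) = 195 − 14j. For this to be ≥ 176 we need j ≤ 1, so at least 5 − 1 = 4 must reach 26.
Exactly 4 works: 4 values at 39 and 1 at 25 total 181; lower one of the high values by 5 (still ≥ 26) to hit 176.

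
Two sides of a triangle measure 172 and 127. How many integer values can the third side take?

The triangle inequality gives |172 − 127| < c < 172 + 127, i.e. 45 < c < 299.
So c can be any integer from 46 to 298: 253 values.

253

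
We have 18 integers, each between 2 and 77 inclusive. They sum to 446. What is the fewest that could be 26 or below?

If only k of them are at most 26, the other 18 − k are at least 27, so the total is at least (18 − k)·27 + k·2.
This is ≤ 446, so (18 − k)·27 + 2k ≤ 446, which gives k ≥ 2.
Exactly 2 works: 2 values at 2 and 16 at 27 total 436; raise one of the low values by 10 (still ≤ 26) to hit 446.

2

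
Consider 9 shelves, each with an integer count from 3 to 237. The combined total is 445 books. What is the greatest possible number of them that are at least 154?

2

With k values at 154 or above and the rest at least 3, the sum is at least 27 + 151k.
Since the sum is 445, we need 151k ≤ 418, i.e. k ≤ 2.
k = 2 is achieved by 2 values at 154 and 7 at 3, total 329; add 116 to one value (staying below 154) to reach 445.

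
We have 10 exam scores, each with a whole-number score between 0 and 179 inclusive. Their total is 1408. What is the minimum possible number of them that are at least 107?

If only k of them are at least 107, the other 10 − k are at most 106, so the total is at most k·179 + (10 − k)·106.
This must reach 1408, so k·179 + (10 − k)·106 ≥ 1408, giving k ≥ 5.
Exactly 5 works: 5 values at 179 and 5 at 106 total 1425; lower one of the high values by 17 (still ≥ 107) to hit 1408.

5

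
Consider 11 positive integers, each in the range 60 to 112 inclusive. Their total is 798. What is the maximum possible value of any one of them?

To make one integer as large as possible, make the other 10 as small as possible.
The other 10 contribute at least 10 × 60 = 600, leaving at most 798 − 600 = 198.
But each integer is capped at 112, so the maximum is 112.
Achievable: one at 112 and the other 10 totalling 686, which fits since 10 × 60 ≤ 686 ≤ 10 × 112.

112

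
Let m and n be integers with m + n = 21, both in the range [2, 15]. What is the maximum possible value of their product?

110

With m + n fixed, mn peaks when the two are closest together.
Taking m = 10 and n = 11 (both in [2, 15]) gives mn = 110.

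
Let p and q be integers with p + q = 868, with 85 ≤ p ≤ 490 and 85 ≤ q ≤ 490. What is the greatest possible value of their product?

For a fixed sum, the product pq is largest when p and q are as close as possible.
Taking p = 434 and q = 434 (both in [85, 490]) gives pq = 188356.

188356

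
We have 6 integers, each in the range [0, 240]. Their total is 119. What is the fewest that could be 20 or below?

If only k of them are at most 20, the other 6 − k are at least 21, so the total is at least (6 − k)·21 + k·0.
This is ≤ 119, so (6 − k)·21 + 0k ≤ 119, which gives k ≥ 1.
Exactly 1 works: 1 value at 0 and 5 at 21 total 105; raise one of the low values by 14 (still ≤ 20) to hit 119.

1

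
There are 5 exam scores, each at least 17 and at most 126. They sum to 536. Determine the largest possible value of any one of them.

126

Maximizing one value means minimizing the remaining 4.
The other 4 contribute at least 4 × 17 = 68, leaving at most 536 − 68 = 468.
But each score is capped at 126, so the maximum is 126.
Achievable: one at 126 and the other 4 totalling 410, which fits since 4 × 17 ≤ 410 ≤ 4 × 126.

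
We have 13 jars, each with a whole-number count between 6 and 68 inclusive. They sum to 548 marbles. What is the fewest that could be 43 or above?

1

Suppose at most 13 − j of them reach 43; then j values are ≤ 42 and the rest ≤ 68.
The total is then ≤ 42·j + 68·(13 − j) = 884 − 26j. For this to be ≥ 548 we need j ≤ 12, so at least 13 − 12 = 1 must reach 43.
Exactly 1 works: 1 value at 68 and 12 at 42 total 572; lower one of the high values by 24 (still ≥ 43) to hit 548.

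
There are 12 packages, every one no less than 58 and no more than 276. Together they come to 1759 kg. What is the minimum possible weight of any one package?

Minimizing one value means maximizing the remaining 11.
The other 11 can take up 11 × 276 = 3036 ≥ 1759 − 58, so one package can sit at its floor of 58.
Achievable: one at 58 and the other 11 totalling 1701, which fits since 11 × 58 ≤ 1701 ≤ 11 × 276.

58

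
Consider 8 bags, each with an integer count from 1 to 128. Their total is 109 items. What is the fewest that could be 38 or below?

Each value above 38 is at least 39, contributing at least 39 − 1 = 38 above the floor 1.
The sum exceeds the floor total 8 by 101, so at most ⌊101/38⌋ = 2 exceed 38, and at least 6 are ≤ 38.
Exactly 6 works: 6 values at 1 and 2 at 39 total 84; raise one of the low values by 25 (still ≤ 38) to hit 109.

6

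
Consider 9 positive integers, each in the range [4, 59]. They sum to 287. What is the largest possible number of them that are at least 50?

Suppose k of them are at least 50. Those contribute at least 50 each and the other 9 − k at least 4 each.
So the total is at least 50k + 4(9 − k) = 36 + 46k. This must be ≤ 287, giving k ≤ 5.
k = 5 is achieved by 5 values at 50 and 4 at 4, total 266; add 21 to one value (staying below 50) to reach 287.

5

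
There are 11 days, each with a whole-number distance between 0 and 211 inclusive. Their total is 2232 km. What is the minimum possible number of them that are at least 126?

10

Each value short of 126 is at most 125, costing at least 211 − 125 = 86 against the maximum total of 2321.
We can afford to lose at most 2321 − 2232 = 89, so at most ⌊89/86⌋ = 1 fall short, and at least 10 are ≥ 126.
Exactly 10 works: 10 values at 211 and 1 at 125 total 2235; lower one of the high values by 3 (still ≥ 126) to hit 2232.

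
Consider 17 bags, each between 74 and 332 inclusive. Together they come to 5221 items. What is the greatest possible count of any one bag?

Maximizing one value means minimizing the remaining 16.
The other 16 contribute at least 16 × 74 = 1184, leaving at most 5221 − 1184 = 4037.
But each bag is capped at 332, so the maximum is 332.
Achievable: one at 332 and the other 16 totalling 4889, which fits since 16 × 74 ≤ 4889 ≤ 16 × 332.

332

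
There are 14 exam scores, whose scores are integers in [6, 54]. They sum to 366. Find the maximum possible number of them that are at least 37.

9

With k values at 37 or above and the rest at least 6, the sum is at least 84 + 31k.
Since the sum is 366, we need 31k ≤ 282, i.e. k ≤ 9.
k = 9 is achieved by 9 values at 37 and 5 at 6, total 363; add 3 to one value (staying below 37) to reach 366.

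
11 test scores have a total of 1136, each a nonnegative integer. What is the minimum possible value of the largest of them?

104

If every one of the 11 were at most 103, the total would be at most 11 × 103 = 1133 < 1136.
Equality holds with 3 values of 104 and 8 values of 103.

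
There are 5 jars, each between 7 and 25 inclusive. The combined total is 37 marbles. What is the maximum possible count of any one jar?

9

Maximizing one value means minimizing the remaining 4.
The other 4 contribute at least 4 × 7 = 28, leaving at most 37 − 28 = 9.
Since 9 ≤ 25, this is achievable: one at 9 and 4 at 7.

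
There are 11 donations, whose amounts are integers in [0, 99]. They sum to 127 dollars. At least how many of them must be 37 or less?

8

Each value above 37 is at least 38, contributing at least 38 − 0 = 38 above the floor 0.
The sum exceeds the floor total 0 by 127, so at most ⌊127/38⌋ = 3 exceed 37, and at least 8 are ≤ 37.
Exactly 8 works: 8 values at 0 and 3 at 38 total 114; raise one of the low values by 13 (still ≤ 37) to hit 127.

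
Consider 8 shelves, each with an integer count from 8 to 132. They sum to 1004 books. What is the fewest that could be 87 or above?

7

Suppose at most 8 − j of them reach 87; then j values are ≤ 86 and the rest ≤ 132.
The total is then ≤ 86·j + 132·(8 − j) = 1056 − 46j. For this to be ≥ 1004 we need j ≤ 1, so at least 8 − 1 = 7 must reach 87.
Exactly 7 works: 7 values at 132 and 1 at 86 total 1010; lower one of the high values by 6 (still ≥ 87) to hit 1004.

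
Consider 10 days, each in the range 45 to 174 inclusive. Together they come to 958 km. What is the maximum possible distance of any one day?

174

Maximizing one value means minimizing the remaining 9.
The other 9 contribute at least 9 × 45 = 405, leaving at most 958 − 405 = 553.
But each day is capped at 174, so the maximum is 174.
Achievable: one at 174 and the other 9 totalling 784, which fits since 9 × 45 ≤ 784 ≤ 9 × 174.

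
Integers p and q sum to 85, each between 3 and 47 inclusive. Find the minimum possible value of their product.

Since p + q is fixed, pushing one of them to its bound minimizes the product.
At the endpoint p = 38, q = 85 − 38 = 47, so pq = 38 × 47 = 1786.

1786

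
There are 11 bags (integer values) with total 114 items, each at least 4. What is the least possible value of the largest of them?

The average is 114/11 > 10, so not all 11 can be 10 or less; the largest is ≥ 11.
Equality holds with 4 values of 11 and 7 values of 10.

11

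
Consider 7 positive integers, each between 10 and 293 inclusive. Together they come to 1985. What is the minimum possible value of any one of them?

227

To make one integer as small as possible, make the other 6 as large as possible.
The other 6 contribute at most 6 × 293 = 1758, leaving at least 1985 − 1758 = 227.
Since 227 ≥ 10, this is achievable: one at 227 and 6 at 293.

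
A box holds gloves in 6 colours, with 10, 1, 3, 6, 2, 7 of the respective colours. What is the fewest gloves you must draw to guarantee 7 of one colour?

25

In the worst case you take as many as possible of each colour without reaching 7: 6 + 1 + 3 + 6 + 2 + 6 = 24.
The next one must give 7 of some colour, so 24 + 1 = 25.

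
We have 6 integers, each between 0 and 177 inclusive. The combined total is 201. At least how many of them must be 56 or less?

Let j be the number exceeding 56. Then the total is ≥ 57·j + 0·(6 − j) = 0 + 57j.
So 57j ≤ 201 and j ≤ 3; hence at least 6 − 3 = 3 are ≤ 56.
Exactly 3 works: 3 values at 0 and 3 at 57 total 171; raise one of the low values by 30 (still ≤ 56) to hit 201.

3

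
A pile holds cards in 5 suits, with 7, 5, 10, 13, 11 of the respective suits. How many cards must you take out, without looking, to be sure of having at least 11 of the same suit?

In the worst case you take as many as possible of each suit without reaching 11: 7 + 5 + 10 + 10 + 10 = 42.
The next one must give 11 of some suit, so 42 + 1 = 43.

43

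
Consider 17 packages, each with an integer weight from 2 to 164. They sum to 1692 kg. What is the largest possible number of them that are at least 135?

With k values at 135 or above and the rest at least 2, the sum is at least 34 + 133k.
Since the sum is 1692, we need 133k ≤ 1658, i.e. k ≤ 12.
k = 12 is achieved by 12 values at 135 and 5 at 2, total 1630; add 62 to one value (staying below 135) to reach 1692.

12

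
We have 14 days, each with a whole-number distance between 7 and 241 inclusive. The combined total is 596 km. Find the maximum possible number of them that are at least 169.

3

If k of the values are ≥ 169, the total is ≥ 169k + 7(14 − k).
Setting 169k + 7(14 − k) ≤ 596 gives 162k ≤ 498, so k ≤ 3.
k = 3 is achieved by 3 values at 169 and 11 at 7, total 584; add 12 to one value (staying below 169) to reach 596.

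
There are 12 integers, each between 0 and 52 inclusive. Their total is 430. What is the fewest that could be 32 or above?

Each value short of 32 is at most 31, costing at least 52 − 31 = 21 against the maximum total of 624.
We can afford to lose at most 624 − 430 = 194, so at most ⌊194/21⌋ = 9 fall short, and at least 3 are ≥ 32.
Exactly 3 works: 3 values at 52 and 9 at 31 total 435; lower one of the high values by 5 (still ≥ 32) to hit 430.

3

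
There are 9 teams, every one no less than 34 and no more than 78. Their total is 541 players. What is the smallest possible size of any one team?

To make one team as small as possible, make the other 8 as large as possible.
The other 8 can take up 8 × 78 = 624 ≥ 541 − 34, so one team can sit at its floor of 34.
Achievable: one at 34 and the other 8 totalling 507, which fits since 8 × 34 ≤ 507 ≤ 8 × 78.

34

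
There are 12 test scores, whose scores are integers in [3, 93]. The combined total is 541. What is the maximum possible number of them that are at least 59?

9

If k of the values are ≥ 59, the total is ≥ 59k + 3(12 − k).
Setting 59k + 3(12 − k) ≤ 541 gives 56k ≤ 505, so k ≤ 9.
k = 9 is achieved by 9 values at 59 and 3 at 3, total 540; add 1 to one value (staying below 59) to reach 541.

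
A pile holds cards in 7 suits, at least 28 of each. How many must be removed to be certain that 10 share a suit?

You could draw 9 of every suit without reaching 10 of any — 63 in all.
One more forces 10 of some suit, so 63 + 1 = 64.

64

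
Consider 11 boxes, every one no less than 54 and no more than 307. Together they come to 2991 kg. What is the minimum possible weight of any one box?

To make one box as small as possible, make the other 10 as large as possible.
The other 10 can take up 10 × 307 = 3070 ≥ 2991 − 54, so one box can sit at its floor of 54.
Achievable: one at 54 and the other 10 totalling 2937, which fits since 10 × 54 ≤ 2937 ≤ 10 × 307.

54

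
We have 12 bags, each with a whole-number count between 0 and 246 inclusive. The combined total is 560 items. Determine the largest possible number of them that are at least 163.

3

If k of the values are ≥ 163, the total is ≥ 163k + 0(12 − k).
Setting 163k + 0(12 − k) ≤ 560 gives 163k ≤ 560, so k ≤ 3.
k = 3 is achieved by 3 values at 163 and 9 at 0, total 489; add 71 to one value (staying below 163) to reach 560.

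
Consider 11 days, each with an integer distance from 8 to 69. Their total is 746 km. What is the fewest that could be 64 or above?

9

Suppose at most 11 − j of them reach 64; then j values are ≤ 63 and the rest ≤ 69.
The total is then ≤ 63·j + 69·(11 − j) = 759 − 6j. For this to be ≥ 746 we need j ≤ 2, so at least 11 − 2 = 9 must reach 64.
Exactly 9 works: 9 values at 69 and 2 at 63 total 747; lower one of the high values by 1 (still ≥ 64) to hit 746.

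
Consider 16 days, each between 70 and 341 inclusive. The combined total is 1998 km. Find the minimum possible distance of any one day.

70

To make one day as small as possible, make the other 15 as large as possible.
The other 15 can take up 15 × 341 = 5115 ≥ 1998 − 70, so one day can sit at its floor of 70.
Achievable: one at 70 and the other 15 totalling 1928, which fits since 15 × 70 ≤ 1928 ≤ 15 × 341.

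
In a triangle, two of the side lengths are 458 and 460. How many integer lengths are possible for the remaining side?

The triangle inequality gives |458 − 460| < c < 458 + 460, i.e. 2 < c < 918.
So c can be any integer from 3 to 917: 915 values.

915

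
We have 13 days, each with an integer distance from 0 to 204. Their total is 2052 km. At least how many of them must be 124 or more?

6

If only k of them are at least 124, the other 13 − k are at most 123, so the total is at most k·204 + (13 − k)·123.
This must reach 2052, so k·204 + (13 − k)·123 ≥ 2052, giving k ≥ 6.
Exactly 6 works: 6 values at 204 and 7 at 123 total 2085; lower one of the high values by 33 (still ≥ 124) to hit 2052.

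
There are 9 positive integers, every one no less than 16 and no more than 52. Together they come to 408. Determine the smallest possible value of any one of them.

To make one integer as small as possible, make the other 8 as large as possible.
The other 8 can take up 8 × 52 = 416 ≥ 408 − 16, so one integer can sit at its floor of 16.
Achievable: one at 16 and the other 8 totalling 392, which fits since 8 × 16 ≤ 392 ≤ 8 × 52.

16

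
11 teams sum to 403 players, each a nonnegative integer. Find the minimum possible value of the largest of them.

37

The 11 values sum to 403, so their maximum is at least ⌈403/11⌉ = 37.
Equality holds with 7 values of 37 and 4 values of 36.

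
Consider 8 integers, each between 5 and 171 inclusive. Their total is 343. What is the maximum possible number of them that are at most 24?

Each value at 24 or below falls at least 171 − 24 = 147 short of the ceiling 171.
The ceiling total is 8 × 171 = 1368, and we need 343, so at most ⌊(1368 − 343)/147⌋ = 6 can be that low.
k = 6 is achieved by 6 values at 24 and 2 at 171, total 486; lower one of the 171's by 143 (still > 24) to reach 343.

6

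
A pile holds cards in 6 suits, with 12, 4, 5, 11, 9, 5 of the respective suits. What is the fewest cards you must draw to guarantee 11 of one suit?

In the worst case you take as many as possible of each suit without reaching 11: 10 + 4 + 5 + 10 + 9 + 5 = 43.
The next one must give 11 of some suit, so 43 + 1 = 44.

44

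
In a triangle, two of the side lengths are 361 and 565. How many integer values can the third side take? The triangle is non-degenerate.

The triangle inequality gives |361 − 565| < c < 361 + 565, i.e. 204 < c < 926.
So c can be any integer from 205 to 925: 721 values.

721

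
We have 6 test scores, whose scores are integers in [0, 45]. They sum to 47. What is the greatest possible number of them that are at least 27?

1

Suppose k of them are at least 27. Those contribute at least 27 each and the other 6 − k at least 0 each.
So the total is at least 27k + 0(6 − k) = 0 + 27k. This must be ≤ 47, giving k ≤ 1.
k = 1 is achieved by 1 value at 27 and 5 at 0, total 27; add 20 to one value (staying below 27) to reach 47.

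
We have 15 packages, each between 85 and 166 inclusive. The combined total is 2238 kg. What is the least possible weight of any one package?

85

To make one package as small as possible, make the other 14 as large as possible.
The other 14 can take up 14 × 166 = 2324 ≥ 2238 − 85, so one package can sit at its floor of 85.
Achievable: one at 85 and the other 14 totalling 2153, which fits since 14 × 85 ≤ 2153 ≤ 14 × 166.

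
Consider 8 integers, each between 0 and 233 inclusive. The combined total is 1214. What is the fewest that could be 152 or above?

1

If only k of them are at least 152, the other 8 − k are at most 151, so the total is at most k·233 + (8 − k)·151.
This must reach 1214, so k·233 + (8 − k)·151 ≥ 1214, giving k ≥ 1.
Exactly 1 works: 1 value at 233 and 7 at 151 total 1290; lower one of the high values by 76 (still ≥ 152) to hit 1214.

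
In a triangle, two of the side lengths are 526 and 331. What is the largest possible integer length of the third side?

856

The third side must be less than 526 + 331 = 857.
The largest integer below 857 is 856.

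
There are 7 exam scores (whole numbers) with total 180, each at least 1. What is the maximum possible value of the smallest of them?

The 7 values sum to 180, so their minimum is at most ⌊180/7⌋ = 25.
Achievable: 2 of them at 25 and 5 at 26 total 180.

25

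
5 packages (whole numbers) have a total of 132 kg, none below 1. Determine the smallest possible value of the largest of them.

If every one of the 5 were at most 26, the total would be at most 5 × 26 = 130 < 132.
Achievable: 2 of them at 27 and 3 at 26 total 132.

27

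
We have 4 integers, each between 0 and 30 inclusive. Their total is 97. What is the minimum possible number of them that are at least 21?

Each value short of 21 is at most 20, costing at least 30 − 20 = 10 against the maximum total of 120.
We can afford to lose at most 120 − 97 = 23, so at most ⌊23/10⌋ = 2 fall short, and at least 2 are ≥ 21.
Exactly 2 works: 2 values at 30 and 2 at 20 total 100; lower one of the high values by 3 (still ≥ 21) to hit 97.

2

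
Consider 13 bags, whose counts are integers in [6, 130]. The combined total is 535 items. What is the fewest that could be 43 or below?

Let j be the number exceeding 43. Then the total is ≥ 44·j + 6·(13 − j) = 78 + 38j.
So 38j ≤ 457 and j ≤ 12; hence at least 13 − 12 = 1 are ≤ 43.
Exactly 1 works: 1 value at 6 and 12 at 44 total 534; raise one of the low values by 1 (still ≤ 43) to hit 535.

1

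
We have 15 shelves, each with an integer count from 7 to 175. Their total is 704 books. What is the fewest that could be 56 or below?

4

Each value above 56 is at least 57, contributing at least 57 − 7 = 50 above the floor 7.
The sum exceeds the floor total 105 by 599, so at most ⌊599/50⌋ = 11 exceed 56, and at least 4 are ≤ 56.
Exactly 4 works: 4 values at 7 and 11 at 57 total 655; raise one of the low values by 49 (still ≤ 56) to hit 704.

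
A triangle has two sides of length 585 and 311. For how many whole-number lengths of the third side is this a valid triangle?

621

The triangle inequality gives |585 − 311| < c < 585 + 311, i.e. 274 < c < 896.
So c can be any integer from 275 to 895: 621 values.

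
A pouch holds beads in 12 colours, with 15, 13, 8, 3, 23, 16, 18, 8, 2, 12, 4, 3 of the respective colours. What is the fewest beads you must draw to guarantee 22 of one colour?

In the worst case you take as many as possible of each colour without reaching 22: 15 + 13 + 8 + 3 + 21 + 16 + 18 + 8 + 2 + 12 + 4 + 3 = 123.
The next one must give 22 of some colour, so 123 + 1 = 124.

124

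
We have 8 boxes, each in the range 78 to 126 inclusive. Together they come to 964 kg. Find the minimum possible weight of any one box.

82

To make one box as small as possible, make the other 7 as large as possible.
The other 7 contribute at most 7 × 126 = 882, leaving at least 964 − 882 = 82.
Since 82 ≥ 78, this is achievable: one at 82 and 7 at 126.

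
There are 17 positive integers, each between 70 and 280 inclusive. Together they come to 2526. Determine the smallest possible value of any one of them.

70

To make one integer as small as possible, make the other 16 as large as possible.
The other 16 can take up 16 × 280 = 4480 ≥ 2526 − 70, so one integer can sit at its floor of 70.
Achievable: one at 70 and the other 16 totalling 2456, which fits since 16 × 70 ≤ 2456 ≤ 16 × 280.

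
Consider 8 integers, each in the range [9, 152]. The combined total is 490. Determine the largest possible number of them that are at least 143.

With k values at 143 or above and the rest at least 9, the sum is at least 72 + 134k.
Since the sum is 490, we need 134k ≤ 418, i.e. k ≤ 3.
k = 3 is achieved by 3 values at 143 and 5 at 9, total 474; add 16 to one value (staying below 143) to reach 490.

3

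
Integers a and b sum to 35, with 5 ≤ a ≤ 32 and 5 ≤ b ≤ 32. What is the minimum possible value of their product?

ab = a(35 − a) is concave in a, so over [5, 30] it is minimized at an endpoint.
At the endpoint a = 5, b = 35 − 5 = 30, so ab = 5 × 30 = 150.

150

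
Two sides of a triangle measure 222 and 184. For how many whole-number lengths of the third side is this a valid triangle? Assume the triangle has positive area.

The triangle inequality gives |222 − 184| < c < 222 + 184, i.e. 38 < c < 406.
So c can be any integer from 39 to 405: 367 values.

367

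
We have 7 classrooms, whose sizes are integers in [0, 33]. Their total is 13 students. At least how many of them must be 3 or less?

4

Let j be the number exceeding 3. Then the total is ≥ 4·j + 0·(7 − j) = 0 + 4j.
So 4j ≤ 13 and j ≤ 3; hence at least 7 − 3 = 4 are ≤ 3.
Exactly 4 works: 4 values at 0 and 3 at 4 total 12; raise one of the low values by 1 (still ≤ 3) to hit 13.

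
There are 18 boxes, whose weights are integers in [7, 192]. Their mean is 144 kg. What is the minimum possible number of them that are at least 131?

The total is 18 × 144 = 2592.
If only k of them are at least 131, the other 18 − k are at most 130, so the total is at most k·192 + (18 − k)·130.
This must reach 2592, so k·192 + (18 − k)·130 ≥ 2592, giving k ≥ 5.
Exactly 5 works: 5 values at 192 and 13 at 130 total 2650; lower one of the high values by 58 (still ≥ 131) to hit 2592.

5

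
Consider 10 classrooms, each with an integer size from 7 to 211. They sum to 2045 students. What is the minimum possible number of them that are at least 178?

If only k of them are at least 178, the other 10 − k are at most 177, so the total is at most k·211 + (10 − k)·177.
This must reach 2045, so k·211 + (10 − k)·177 ≥ 2045, giving k ≥ 9.
Exactly 9 works: 9 values at 211 and 1 at 177 total 2076; lower one of the high values by 31 (still ≥ 178) to hit 2045.

9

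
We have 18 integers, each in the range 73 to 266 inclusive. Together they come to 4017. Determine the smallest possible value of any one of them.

To make one integer as small as possible, make the other 17 as large as possible.
The other 17 can take up 17 × 266 = 4522 ≥ 4017 − 73, so one integer can sit at its floor of 73.
Achievable: one at 73 and the other 17 totalling 3944, which fits since 17 × 73 ≤ 3944 ≤ 17 × 266.

73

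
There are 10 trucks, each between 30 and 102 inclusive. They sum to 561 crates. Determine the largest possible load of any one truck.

102

To make one truck as large as possible, make the other 9 as small as possible.
The other 9 contribute at least 9 × 30 = 270, leaving at most 561 − 270 = 291.
But each truck is capped at 102, so the maximum is 102.
Achievable: one at 102 and the other 9 totalling 459, which fits since 9 × 30 ≤ 459 ≤ 9 × 102.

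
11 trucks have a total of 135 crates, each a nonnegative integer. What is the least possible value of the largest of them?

13

The average is 135/11 > 12, so not all 11 can be 12 or less; the largest is ≥ 13.
Taking 8 copies of 12 and 3 copies of 13 gives exactly 135, so 13 is attained.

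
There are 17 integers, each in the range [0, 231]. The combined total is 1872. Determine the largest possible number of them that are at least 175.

10

Suppose k of them are at least 175. Those contribute at least 175 each and the other 17 − k at least 0 each.
So the total is at least 175k + 0(17 − k) = 0 + 175k. This must be ≤ 1872, giving k ≤ 10.
k = 10 is achieved by 10 values at 175 and 7 at 0, total 1750; add 122 to one value (staying below 175) to reach 1872.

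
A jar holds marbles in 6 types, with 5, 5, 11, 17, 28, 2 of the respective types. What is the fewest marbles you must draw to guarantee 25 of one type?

In the worst case you take as many as possible of each type without reaching 25: 5 + 5 + 11 + 17 + 24 + 2 = 64.
The next one must give 25 of some type, so 64 + 1 = 65.

65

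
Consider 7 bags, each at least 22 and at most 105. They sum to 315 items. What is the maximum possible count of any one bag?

Maximizing one value means minimizing the remaining 6.
The other 6 contribute at least 6 × 22 = 132, leaving at most 315 − 132 = 183.
But each bag is capped at 105, so the maximum is 105.
Achievable: one at 105 and the other 6 totalling 210, which fits since 6 × 22 ≤ 210 ≤ 6 × 105.

105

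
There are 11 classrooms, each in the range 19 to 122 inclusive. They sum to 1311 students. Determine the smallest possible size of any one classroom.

91

To make one classroom as small as possible, make the other 10 as large as possible.
The other 10 contribute at most 10 × 122 = 1220, leaving at least 1311 − 1220 = 91.
Since 91 ≥ 19, this is achievable: one at 91 and 10 at 122.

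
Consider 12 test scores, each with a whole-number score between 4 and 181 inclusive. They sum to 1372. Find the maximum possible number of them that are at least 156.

With k values at 156 or above and the rest at least 4, the sum is at least 48 + 152k.
Since the sum is 1372, we need 152k ≤ 1324, i.e. k ≤ 8.
k = 8 is achieved by 8 values at 156 and 4 at 4, total 1264; add 108 to one value (staying below 156) to reach 1372.

8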